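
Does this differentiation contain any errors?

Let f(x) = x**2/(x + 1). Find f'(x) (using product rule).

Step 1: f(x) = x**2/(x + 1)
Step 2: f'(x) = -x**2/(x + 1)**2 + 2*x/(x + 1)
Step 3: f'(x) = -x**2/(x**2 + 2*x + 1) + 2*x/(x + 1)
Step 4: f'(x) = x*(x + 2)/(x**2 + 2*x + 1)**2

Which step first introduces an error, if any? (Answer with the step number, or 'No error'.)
Step 4

Step 4 is incorrect due to a wrong exponent.
The step shows: x*(x + 2)/(x**2 + 2*x + 1)**2
The correct value should be: x*(x + 2)/(x**2 + 2*x + 1)

Explanation: The exponent -1 on x**2 + 2*x + 1 was incorrectly written as -2: the term x*(x + 2)/(x**2 + 2*x + 1) was incorrectly written as x*(x + 2)/(x**2 + 2*x + 1)**2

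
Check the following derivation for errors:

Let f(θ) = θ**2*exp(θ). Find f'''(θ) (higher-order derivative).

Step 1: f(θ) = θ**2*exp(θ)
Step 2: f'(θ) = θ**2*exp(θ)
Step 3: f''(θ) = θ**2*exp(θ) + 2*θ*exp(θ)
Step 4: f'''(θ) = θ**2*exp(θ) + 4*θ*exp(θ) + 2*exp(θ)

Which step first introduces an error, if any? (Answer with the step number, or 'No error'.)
Step 2

Step 2 is incorrect due to a dropped term.
The step shows: θ**2*exp(θ)
The correct value should be: θ**2*exp(θ) + 2*θ*exp(θ)

Explanation: A term was dropped: the term 2*θ*exp(θ) was incorrectly omitted
The later steps are derived from this incorrect expression, so the error originates in Step 2.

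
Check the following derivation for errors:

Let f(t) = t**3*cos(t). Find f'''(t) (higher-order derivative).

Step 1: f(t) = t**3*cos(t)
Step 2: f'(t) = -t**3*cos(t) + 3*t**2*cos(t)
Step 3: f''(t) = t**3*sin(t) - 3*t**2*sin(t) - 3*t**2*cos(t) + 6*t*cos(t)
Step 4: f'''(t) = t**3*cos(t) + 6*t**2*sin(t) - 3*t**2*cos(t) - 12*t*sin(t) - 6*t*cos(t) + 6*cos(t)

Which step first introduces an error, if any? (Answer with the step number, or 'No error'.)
Step 2

Step 2 is incorrect due to a wrong trig function.
The step shows: -t**3*cos(t) + 3*t**2*cos(t)
The correct value should be: -t**3*sin(t) + 3*t**2*cos(t)

Explanation: sin(t) was incorrectly written as cos(t): the term -t**3*sin(t) was incorrectly written as -t**3*cos(t)
The later steps are derived from this incorrect expression, so the error originates in Step 2.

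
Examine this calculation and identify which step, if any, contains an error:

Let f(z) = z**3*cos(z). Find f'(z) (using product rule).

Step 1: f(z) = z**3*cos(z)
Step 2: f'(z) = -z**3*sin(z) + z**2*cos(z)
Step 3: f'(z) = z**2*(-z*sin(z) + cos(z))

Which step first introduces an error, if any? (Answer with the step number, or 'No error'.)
Step 2

Step 2 is incorrect due to a wrong coefficient.
The step shows: -z**3*sin(z) + z**2*cos(z)
The correct value should be: -z**3*sin(z) + 3*z**2*cos(z)

Explanation: The coefficient 3 was incorrectly written as 1: the term 3*z**2*cos(z) was incorrectly written as z**2*cos(z)
The later steps are derived from this incorrect expression, so the error originates in Step 2.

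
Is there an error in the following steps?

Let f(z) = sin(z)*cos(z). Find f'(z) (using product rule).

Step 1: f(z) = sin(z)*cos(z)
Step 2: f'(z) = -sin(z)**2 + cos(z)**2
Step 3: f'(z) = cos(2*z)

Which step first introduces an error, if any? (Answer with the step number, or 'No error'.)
No error

All steps in this derivation are correct.
The final answer f'(z) = cos(2*z) is valid.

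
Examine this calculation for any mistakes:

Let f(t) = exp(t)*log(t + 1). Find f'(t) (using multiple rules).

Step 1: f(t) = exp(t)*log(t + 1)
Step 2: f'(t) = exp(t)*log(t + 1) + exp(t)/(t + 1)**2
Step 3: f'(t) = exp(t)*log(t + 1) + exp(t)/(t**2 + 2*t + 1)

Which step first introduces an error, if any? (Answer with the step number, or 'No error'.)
Step 2

Step 2 is incorrect due to a wrong exponent.
The step shows: exp(t)*log(t + 1) + exp(t)/(t + 1)**2
The correct value should be: exp(t)*log(t + 1) + exp(t)/(t + 1)

Explanation: The exponent -1 on t + 1 was incorrectly written as -2: the term exp(t)/(t + 1) was incorrectly written as exp(t)/(t + 1)**2
The later steps are derived from this incorrect expression, so the error originates in Step 2.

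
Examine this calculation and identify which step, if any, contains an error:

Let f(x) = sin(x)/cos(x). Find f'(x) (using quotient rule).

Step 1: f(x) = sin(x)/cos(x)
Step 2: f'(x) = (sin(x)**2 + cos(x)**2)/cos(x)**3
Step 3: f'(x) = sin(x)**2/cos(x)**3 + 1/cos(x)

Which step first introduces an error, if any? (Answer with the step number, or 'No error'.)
Step 2

Step 2 is incorrect due to a wrong exponent.
The step shows: (sin(x)**2 + cos(x)**2)/cos(x)**3
The correct value should be: (sin(x)**2 + cos(x)**2)/cos(x)**2

Explanation: The exponent -2 on cos(x) was incorrectly written as -3: the term (sin(x)**2 + cos(x)**2)/cos(x)**2 was incorrectly written as (sin(x)**2 + cos(x)**2)/cos(x)**3
The later steps are derived from this incorrect expression, so the error originates in Step 2.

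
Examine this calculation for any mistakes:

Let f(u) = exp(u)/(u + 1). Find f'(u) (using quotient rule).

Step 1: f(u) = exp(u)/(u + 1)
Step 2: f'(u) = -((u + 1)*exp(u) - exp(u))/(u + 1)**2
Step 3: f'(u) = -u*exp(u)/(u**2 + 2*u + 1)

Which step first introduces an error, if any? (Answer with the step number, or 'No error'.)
Step 2

Step 2 is incorrect due to a sign flip.
The step shows: -((u + 1)*exp(u) - exp(u))/(u + 1)**2
The correct value should be: ((u + 1)*exp(u) - exp(u))/(u + 1)**2

Explanation: The sign of the whole expression was flipped: the term ((u + 1)*exp(u) - exp(u))/(u + 1)**2 was incorrectly written as -((u + 1)*exp(u) - exp(u))/(u + 1)**2
The later steps are derived from this incorrect expression, so the error originates in Step 2.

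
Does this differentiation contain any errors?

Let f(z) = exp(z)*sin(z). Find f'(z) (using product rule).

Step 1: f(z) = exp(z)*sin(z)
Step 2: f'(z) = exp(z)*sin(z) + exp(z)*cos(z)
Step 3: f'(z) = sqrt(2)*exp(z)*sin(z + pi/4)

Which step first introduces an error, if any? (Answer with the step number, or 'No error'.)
No error

All steps in this derivation are correct.
The final answer f'(z) = sqrt(2)*exp(z)*sin(z + pi/4) is valid.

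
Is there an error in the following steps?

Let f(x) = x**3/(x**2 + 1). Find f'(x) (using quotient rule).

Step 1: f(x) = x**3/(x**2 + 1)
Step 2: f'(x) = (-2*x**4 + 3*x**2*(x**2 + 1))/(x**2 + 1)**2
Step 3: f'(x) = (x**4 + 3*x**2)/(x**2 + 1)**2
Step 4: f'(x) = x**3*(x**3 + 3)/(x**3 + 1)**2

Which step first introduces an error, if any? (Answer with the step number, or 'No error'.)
Step 4

Step 4 is incorrect due to a wrong exponent.
The step shows: x**3*(x**3 + 3)/(x**3 + 1)**2
The correct value should be: x**2*(x**2 + 3)/(x**2 + 1)**2

Explanation: The exponent 2 on x was incorrectly written as 3: the term x**2*(x**2 + 3)/(x**2 + 1)**2 was incorrectly written as x**3*(x**3 + 3)/(x**3 + 1)**2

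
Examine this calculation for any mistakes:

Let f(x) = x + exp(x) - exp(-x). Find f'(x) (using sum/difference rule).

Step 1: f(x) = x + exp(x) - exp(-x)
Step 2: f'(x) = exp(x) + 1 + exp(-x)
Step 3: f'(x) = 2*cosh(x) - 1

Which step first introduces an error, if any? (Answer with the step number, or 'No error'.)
Step 3

Step 3 is incorrect due to a sign flip.
The step shows: 2*cosh(x) - 1
The correct value should be: 2*cosh(x) + 1

Explanation: The sign of one term was flipped: the term 1 was incorrectly written as -1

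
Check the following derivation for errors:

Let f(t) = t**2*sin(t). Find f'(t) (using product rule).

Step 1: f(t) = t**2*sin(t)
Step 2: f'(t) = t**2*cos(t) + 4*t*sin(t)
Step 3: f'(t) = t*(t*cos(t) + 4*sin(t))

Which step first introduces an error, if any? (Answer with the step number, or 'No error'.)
Step 2

Step 2 is incorrect due to a wrong coefficient.
The step shows: t**2*cos(t) + 4*t*sin(t)
The correct value should be: t**2*cos(t) + 2*t*sin(t)

Explanation: The coefficient 2 was incorrectly written as 4: the term 2*t*sin(t) was incorrectly written as 4*t*sin(t)
The later steps are derived from this incorrect expression, so the error originates in Step 2.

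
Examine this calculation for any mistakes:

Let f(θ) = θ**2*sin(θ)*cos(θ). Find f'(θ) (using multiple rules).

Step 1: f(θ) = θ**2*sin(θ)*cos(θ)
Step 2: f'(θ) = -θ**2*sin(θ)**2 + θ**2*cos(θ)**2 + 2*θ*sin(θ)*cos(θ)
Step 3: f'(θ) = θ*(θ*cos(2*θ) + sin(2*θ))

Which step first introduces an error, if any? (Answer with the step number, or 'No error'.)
No error

All steps in this derivation are correct.
The final answer f'(θ) = θ*(θ*cos(2*θ) + sin(2*θ)) is valid.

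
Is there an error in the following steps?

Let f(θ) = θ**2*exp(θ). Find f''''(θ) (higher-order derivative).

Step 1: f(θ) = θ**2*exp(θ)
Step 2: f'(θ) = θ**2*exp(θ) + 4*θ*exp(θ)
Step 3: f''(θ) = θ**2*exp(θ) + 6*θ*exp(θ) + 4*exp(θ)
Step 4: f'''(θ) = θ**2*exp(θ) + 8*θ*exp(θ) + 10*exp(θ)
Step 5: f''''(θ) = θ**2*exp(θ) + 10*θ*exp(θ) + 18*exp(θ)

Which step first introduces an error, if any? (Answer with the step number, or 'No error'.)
Step 2

Step 2 is incorrect due to a wrong coefficient.
The step shows: θ**2*exp(θ) + 4*θ*exp(θ)
The correct value should be: θ**2*exp(θ) + 2*θ*exp(θ)

Explanation: The coefficient 2 was incorrectly written as 4: the term 2*θ*exp(θ) was incorrectly written as 4*θ*exp(θ)
The later steps are derived from this incorrect expression, so the error originates in Step 2.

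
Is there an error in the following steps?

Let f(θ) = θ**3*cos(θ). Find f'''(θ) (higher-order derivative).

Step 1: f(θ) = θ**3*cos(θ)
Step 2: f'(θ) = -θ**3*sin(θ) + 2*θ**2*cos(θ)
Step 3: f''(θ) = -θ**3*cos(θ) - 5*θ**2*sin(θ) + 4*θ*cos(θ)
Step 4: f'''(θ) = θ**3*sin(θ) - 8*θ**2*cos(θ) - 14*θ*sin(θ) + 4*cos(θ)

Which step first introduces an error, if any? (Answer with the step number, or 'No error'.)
Step 2

Step 2 is incorrect due to a wrong coefficient.
The step shows: -θ**3*sin(θ) + 2*θ**2*cos(θ)
The correct value should be: -θ**3*sin(θ) + 3*θ**2*cos(θ)

Explanation: The coefficient 3 was incorrectly written as 2: the term 3*θ**2*cos(θ) was incorrectly written as 2*θ**2*cos(θ)
The later steps are derived from this incorrect expression, so the error originates in Step 2.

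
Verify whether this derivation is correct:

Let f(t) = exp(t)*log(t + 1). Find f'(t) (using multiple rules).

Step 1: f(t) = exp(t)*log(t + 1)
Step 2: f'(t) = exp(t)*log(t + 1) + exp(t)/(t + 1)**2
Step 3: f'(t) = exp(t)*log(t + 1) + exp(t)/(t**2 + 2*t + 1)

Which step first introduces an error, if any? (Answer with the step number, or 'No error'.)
Step 2

Step 2 is incorrect due to a wrong exponent.
The step shows: exp(t)*log(t + 1) + exp(t)/(t + 1)**2
The correct value should be: exp(t)*log(t + 1) + exp(t)/(t + 1)

Explanation: The exponent -1 on t + 1 was incorrectly written as -2: the term exp(t)/(t + 1) was incorrectly written as exp(t)/(t + 1)**2
The later steps are derived from this incorrect expression, so the error originates in Step 2.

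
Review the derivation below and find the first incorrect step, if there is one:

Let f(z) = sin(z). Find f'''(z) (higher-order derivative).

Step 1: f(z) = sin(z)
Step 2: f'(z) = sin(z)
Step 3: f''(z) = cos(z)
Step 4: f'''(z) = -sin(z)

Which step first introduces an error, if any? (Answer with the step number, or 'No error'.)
Step 2

Step 2 is incorrect due to a wrong trig function.
The step shows: sin(z)
The correct value should be: cos(z)

Explanation: cos(z) was incorrectly written as sin(z): the term cos(z) was incorrectly written as sin(z)
The later steps are derived from this incorrect expression, so the error originates in Step 2.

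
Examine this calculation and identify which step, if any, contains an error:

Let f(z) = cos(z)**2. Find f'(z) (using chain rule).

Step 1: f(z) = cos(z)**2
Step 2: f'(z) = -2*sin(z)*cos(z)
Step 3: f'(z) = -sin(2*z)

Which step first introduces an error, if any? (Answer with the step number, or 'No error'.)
No error

All steps in this derivation are correct.
The final answer f'(z) = -sin(2*z) is valid.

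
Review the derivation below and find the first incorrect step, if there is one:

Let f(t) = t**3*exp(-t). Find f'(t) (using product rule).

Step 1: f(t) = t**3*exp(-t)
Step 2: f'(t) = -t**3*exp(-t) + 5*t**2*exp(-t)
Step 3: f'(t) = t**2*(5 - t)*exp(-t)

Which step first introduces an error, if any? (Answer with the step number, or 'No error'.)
Step 2

Step 2 is incorrect due to a wrong coefficient.
The step shows: -t**3*exp(-t) + 5*t**2*exp(-t)
The correct value should be: -t**3*exp(-t) + 3*t**2*exp(-t)

Explanation: The coefficient 3 was incorrectly written as 5: the term 3*t**2*exp(-t) was incorrectly written as 5*t**2*exp(-t)
The later steps are derived from this incorrect expression, so the error originates in Step 2.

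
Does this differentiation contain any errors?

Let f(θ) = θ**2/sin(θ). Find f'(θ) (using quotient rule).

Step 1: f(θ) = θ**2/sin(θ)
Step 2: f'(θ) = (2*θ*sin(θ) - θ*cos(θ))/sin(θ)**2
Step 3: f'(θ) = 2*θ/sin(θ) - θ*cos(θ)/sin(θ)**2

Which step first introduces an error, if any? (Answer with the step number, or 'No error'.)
Step 2

Step 2 is incorrect due to a wrong exponent.
The step shows: (2*θ*sin(θ) - θ*cos(θ))/sin(θ)**2
The correct value should be: (-θ**2*cos(θ) + 2*θ*sin(θ))/sin(θ)**2

Explanation: The exponent 2 on θ was incorrectly written as 1: the term (-θ**2*cos(θ) + 2*θ*sin(θ))/sin(θ)**2 was incorrectly written as (2*θ*sin(θ) - θ*cos(θ))/sin(θ)**2
The later steps are derived from this incorrect expression, so the error originates in Step 2.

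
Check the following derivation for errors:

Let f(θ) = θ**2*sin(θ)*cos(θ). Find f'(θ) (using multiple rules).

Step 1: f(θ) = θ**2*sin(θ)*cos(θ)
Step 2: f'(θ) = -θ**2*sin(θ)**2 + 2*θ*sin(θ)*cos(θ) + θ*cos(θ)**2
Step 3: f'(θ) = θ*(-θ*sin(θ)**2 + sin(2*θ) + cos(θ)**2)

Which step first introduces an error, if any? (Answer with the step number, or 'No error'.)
Step 2

Step 2 is incorrect due to a wrong exponent.
The step shows: -θ**2*sin(θ)**2 + 2*θ*sin(θ)*cos(θ) + θ*cos(θ)**2
The correct value should be: -θ**2*sin(θ)**2 + θ**2*cos(θ)**2 + 2*θ*sin(θ)*cos(θ)

Explanation: The exponent 2 on θ was incorrectly written as 1: the term θ**2*cos(θ)**2 was incorrectly written as θ*cos(θ)**2
The later steps are derived from this incorrect expression, so the error originates in Step 2.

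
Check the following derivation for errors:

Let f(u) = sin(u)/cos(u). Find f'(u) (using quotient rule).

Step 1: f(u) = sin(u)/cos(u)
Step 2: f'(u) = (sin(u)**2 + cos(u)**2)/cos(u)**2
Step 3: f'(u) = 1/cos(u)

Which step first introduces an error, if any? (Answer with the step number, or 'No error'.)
Step 3

Step 3 is incorrect due to a wrong exponent.
The step shows: 1/cos(u)
The correct value should be: cos(u)**(-2)

Explanation: The exponent -2 on cos(u) was incorrectly written as -1: the term cos(u)**(-2) was incorrectly written as 1/cos(u)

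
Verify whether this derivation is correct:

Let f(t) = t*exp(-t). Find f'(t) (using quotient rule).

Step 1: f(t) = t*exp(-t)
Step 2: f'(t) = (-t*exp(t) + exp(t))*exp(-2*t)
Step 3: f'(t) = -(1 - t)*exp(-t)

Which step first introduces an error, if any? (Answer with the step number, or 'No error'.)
Step 3

Step 3 is incorrect due to a sign flip.
The step shows: -(1 - t)*exp(-t)
The correct value should be: (1 - t)*exp(-t)

Explanation: The sign of the whole expression was flipped: the term (1 - t)*exp(-t) was incorrectly written as -(1 - t)*exp(-t)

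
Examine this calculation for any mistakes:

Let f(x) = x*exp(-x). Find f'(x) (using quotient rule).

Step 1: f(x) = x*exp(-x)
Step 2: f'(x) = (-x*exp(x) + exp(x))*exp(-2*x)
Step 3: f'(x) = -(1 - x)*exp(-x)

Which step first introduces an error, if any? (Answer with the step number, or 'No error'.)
Step 3

Step 3 is incorrect due to a sign flip.
The step shows: -(1 - x)*exp(-x)
The correct value should be: (1 - x)*exp(-x)

Explanation: The sign of the whole expression was flipped: the term (1 - x)*exp(-x) was incorrectly written as -(1 - x)*exp(-x)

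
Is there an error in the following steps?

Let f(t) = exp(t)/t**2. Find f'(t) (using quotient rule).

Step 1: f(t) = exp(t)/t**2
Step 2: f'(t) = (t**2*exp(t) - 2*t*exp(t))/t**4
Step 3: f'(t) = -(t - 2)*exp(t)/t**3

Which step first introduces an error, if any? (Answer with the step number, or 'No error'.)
Step 3

Step 3 is incorrect due to a sign flip.
The step shows: -(t - 2)*exp(t)/t**3
The correct value should be: (t - 2)*exp(t)/t**3

Explanation: The sign of the whole expression was flipped: the term (t - 2)*exp(t)/t**3 was incorrectly written as -(t - 2)*exp(t)/t**3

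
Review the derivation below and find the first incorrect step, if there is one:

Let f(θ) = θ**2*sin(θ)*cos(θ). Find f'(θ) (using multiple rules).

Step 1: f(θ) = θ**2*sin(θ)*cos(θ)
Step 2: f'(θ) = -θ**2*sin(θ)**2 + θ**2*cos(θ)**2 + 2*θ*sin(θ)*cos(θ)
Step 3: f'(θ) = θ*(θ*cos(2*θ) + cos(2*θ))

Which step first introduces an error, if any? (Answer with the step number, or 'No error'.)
Step 3

Step 3 is incorrect due to a wrong trig function.
The step shows: θ*(θ*cos(2*θ) + cos(2*θ))
The correct value should be: θ*(θ*cos(2*θ) + sin(2*θ))

Explanation: sin(2*θ) was incorrectly written as cos(2*θ): the term θ*(θ*cos(2*θ) + sin(2*θ)) was incorrectly written as θ*(θ*cos(2*θ) + cos(2*θ))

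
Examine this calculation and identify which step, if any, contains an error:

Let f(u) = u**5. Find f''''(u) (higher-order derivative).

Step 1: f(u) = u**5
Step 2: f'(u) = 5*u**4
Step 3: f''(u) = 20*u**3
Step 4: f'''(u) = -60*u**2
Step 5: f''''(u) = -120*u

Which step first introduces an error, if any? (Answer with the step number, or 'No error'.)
Step 4

Step 4 is incorrect due to a sign flip.
The step shows: -60*u**2
The correct value should be: 60*u**2

Explanation: The sign of the whole expression was flipped: the term 60*u**2 was incorrectly written as -60*u**2
The later steps are derived from this incorrect expression, so the error originates in Step 4.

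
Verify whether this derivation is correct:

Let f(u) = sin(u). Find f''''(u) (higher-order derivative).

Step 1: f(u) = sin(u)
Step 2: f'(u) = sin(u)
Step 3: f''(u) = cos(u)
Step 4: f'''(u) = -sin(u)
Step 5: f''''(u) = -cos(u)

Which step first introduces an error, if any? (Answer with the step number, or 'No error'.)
Step 2

Step 2 is incorrect due to a wrong trig function.
The step shows: sin(u)
The correct value should be: cos(u)

Explanation: cos(u) was incorrectly written as sin(u): the term cos(u) was incorrectly written as sin(u)
The later steps are derived from this incorrect expression, so the error originates in Step 2.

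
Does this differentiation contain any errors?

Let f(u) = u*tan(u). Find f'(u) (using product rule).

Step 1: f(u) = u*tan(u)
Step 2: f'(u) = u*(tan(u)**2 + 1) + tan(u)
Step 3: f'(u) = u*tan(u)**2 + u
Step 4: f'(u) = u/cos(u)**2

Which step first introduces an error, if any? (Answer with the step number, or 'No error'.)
Step 3

Step 3 is incorrect due to a dropped term.
The step shows: u*tan(u)**2 + u
The correct value should be: u*tan(u)**2 + u + tan(u)

Explanation: A term was dropped: the term tan(u) was incorrectly omitted
The later steps are derived from this incorrect expression, so the error originates in Step 3.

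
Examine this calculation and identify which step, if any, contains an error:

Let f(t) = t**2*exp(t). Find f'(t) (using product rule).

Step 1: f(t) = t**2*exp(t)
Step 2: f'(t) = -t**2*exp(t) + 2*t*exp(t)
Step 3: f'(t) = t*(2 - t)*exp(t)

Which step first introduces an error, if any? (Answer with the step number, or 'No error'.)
Step 2

Step 2 is incorrect due to a sign flip.
The step shows: -t**2*exp(t) + 2*t*exp(t)
The correct value should be: t**2*exp(t) + 2*t*exp(t)

Explanation: The sign of one term was flipped: the term t**2*exp(t) was incorrectly written as -t**2*exp(t)
The later steps are derived from this incorrect expression, so the error originates in Step 2.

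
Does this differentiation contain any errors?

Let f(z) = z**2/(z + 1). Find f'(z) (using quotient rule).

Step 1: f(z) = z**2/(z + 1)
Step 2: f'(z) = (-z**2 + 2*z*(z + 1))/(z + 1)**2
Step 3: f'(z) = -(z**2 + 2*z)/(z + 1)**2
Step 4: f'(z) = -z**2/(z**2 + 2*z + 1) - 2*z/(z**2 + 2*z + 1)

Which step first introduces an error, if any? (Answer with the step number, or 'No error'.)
Step 3

Step 3 is incorrect due to a sign flip.
The step shows: -(z**2 + 2*z)/(z + 1)**2
The correct value should be: (z**2 + 2*z)/(z + 1)**2

Explanation: The sign of the whole expression was flipped: the term (z**2 + 2*z)/(z + 1)**2 was incorrectly written as -(z**2 + 2*z)/(z + 1)**2
The later steps are derived from this incorrect expression, so the error originates in Step 3.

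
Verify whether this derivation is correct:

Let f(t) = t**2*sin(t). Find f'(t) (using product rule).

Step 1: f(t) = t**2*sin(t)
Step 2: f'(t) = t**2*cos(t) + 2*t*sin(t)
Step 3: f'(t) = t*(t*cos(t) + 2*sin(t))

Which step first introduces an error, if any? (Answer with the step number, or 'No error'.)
No error

All steps in this derivation are correct.
The final answer f'(t) = t*(t*cos(t) + 2*sin(t)) is valid.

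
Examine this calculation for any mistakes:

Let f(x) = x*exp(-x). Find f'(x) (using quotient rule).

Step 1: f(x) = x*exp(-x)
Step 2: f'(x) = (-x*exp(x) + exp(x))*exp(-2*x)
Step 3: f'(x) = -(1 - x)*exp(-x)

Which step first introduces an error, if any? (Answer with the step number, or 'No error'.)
Step 3

Step 3 is incorrect due to a sign flip.
The step shows: -(1 - x)*exp(-x)
The correct value should be: (1 - x)*exp(-x)

Explanation: The sign of the whole expression was flipped: the term (1 - x)*exp(-x) was incorrectly written as -(1 - x)*exp(-x)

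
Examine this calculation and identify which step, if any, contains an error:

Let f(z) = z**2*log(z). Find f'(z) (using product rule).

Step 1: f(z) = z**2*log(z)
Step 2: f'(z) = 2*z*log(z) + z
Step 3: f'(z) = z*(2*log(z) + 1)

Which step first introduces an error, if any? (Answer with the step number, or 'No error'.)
No error

All steps in this derivation are correct.
The final answer f'(z) = z*(2*log(z) + 1) is valid.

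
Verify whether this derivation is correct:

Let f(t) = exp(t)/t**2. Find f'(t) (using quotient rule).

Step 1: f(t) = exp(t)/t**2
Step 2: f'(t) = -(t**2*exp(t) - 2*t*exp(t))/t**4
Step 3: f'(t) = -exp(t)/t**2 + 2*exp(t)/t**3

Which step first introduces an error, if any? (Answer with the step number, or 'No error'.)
Step 2

Step 2 is incorrect due to a sign flip.
The step shows: -(t**2*exp(t) - 2*t*exp(t))/t**4
The correct value should be: (t**2*exp(t) - 2*t*exp(t))/t**4

Explanation: The sign of the whole expression was flipped: the term (t**2*exp(t) - 2*t*exp(t))/t**4 was incorrectly written as -(t**2*exp(t) - 2*t*exp(t))/t**4
The later steps are derived from this incorrect expression, so the error originates in Step 2.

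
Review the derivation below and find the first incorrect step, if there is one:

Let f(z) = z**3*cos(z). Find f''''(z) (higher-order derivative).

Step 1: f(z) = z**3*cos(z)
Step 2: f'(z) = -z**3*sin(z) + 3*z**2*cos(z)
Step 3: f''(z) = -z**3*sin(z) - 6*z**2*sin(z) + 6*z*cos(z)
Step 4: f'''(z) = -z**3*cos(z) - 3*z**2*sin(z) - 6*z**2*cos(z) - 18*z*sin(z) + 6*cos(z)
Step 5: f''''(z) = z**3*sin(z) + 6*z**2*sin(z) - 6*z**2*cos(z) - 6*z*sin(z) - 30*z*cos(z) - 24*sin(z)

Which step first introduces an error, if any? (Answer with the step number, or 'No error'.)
Step 3

Step 3 is incorrect due to a wrong trig function.
The step shows: -z**3*sin(z) - 6*z**2*sin(z) + 6*z*cos(z)
The correct value should be: -z**3*cos(z) - 6*z**2*sin(z) + 6*z*cos(z)

Explanation: cos(z) was incorrectly written as sin(z): the term -z**3*cos(z) was incorrectly written as -z**3*sin(z)
The later steps are derived from this incorrect expression, so the error originates in Step 3.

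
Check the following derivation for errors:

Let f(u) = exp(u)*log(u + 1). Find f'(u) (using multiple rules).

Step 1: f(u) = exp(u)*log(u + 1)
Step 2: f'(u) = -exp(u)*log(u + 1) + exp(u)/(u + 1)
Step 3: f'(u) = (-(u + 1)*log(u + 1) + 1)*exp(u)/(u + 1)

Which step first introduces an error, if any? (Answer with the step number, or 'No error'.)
Step 2

Step 2 is incorrect due to a sign flip.
The step shows: -exp(u)*log(u + 1) + exp(u)/(u + 1)
The correct value should be: exp(u)*log(u + 1) + exp(u)/(u + 1)

Explanation: The sign of one term was flipped: the term exp(u)*log(u + 1) was incorrectly written as -exp(u)*log(u + 1)
The later steps are derived from this incorrect expression, so the error originates in Step 2.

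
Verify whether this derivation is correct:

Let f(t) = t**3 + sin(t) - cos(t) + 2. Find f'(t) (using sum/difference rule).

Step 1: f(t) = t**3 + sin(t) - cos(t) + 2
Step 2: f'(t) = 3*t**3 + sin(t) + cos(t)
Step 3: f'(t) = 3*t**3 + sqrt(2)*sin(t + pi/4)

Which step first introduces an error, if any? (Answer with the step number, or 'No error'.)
Step 2

Step 2 is incorrect due to a wrong exponent.
The step shows: 3*t**3 + sin(t) + cos(t)
The correct value should be: 3*t**2 + sin(t) + cos(t)

Explanation: The exponent 2 on t was incorrectly written as 3: the term 3*t**2 was incorrectly written as 3*t**3
The later steps are derived from this incorrect expression, so the error originates in Step 2.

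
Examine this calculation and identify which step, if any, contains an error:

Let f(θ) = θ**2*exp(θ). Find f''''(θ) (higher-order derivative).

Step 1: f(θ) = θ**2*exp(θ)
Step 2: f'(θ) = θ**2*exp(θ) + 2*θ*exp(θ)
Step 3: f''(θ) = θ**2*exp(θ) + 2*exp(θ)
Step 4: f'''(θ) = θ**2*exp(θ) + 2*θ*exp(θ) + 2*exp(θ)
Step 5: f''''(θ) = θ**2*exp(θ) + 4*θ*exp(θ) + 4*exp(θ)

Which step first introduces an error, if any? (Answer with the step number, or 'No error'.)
Step 3

Step 3 is incorrect due to a dropped term.
The step shows: θ**2*exp(θ) + 2*exp(θ)
The correct value should be: θ**2*exp(θ) + 4*θ*exp(θ) + 2*exp(θ)

Explanation: A term was dropped: the term 4*θ*exp(θ) was incorrectly omitted
The later steps are derived from this incorrect expression, so the error originates in Step 3.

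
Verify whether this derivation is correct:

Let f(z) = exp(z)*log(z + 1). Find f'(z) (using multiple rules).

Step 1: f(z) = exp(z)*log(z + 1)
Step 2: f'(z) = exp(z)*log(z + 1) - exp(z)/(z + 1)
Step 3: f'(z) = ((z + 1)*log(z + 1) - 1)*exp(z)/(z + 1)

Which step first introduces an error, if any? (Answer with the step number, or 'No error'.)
Step 2

Step 2 is incorrect due to a sign flip.
The step shows: exp(z)*log(z + 1) - exp(z)/(z + 1)
The correct value should be: exp(z)*log(z + 1) + exp(z)/(z + 1)

Explanation: The sign of one term was flipped: the term exp(z)/(z + 1) was incorrectly written as -exp(z)/(z + 1)
The later steps are derived from this incorrect expression, so the error originates in Step 2.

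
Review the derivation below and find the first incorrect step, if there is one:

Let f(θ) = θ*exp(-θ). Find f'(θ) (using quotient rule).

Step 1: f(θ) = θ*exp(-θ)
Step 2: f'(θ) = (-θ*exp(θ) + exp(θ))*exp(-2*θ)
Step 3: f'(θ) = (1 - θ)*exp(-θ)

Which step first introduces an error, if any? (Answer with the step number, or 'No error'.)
No error

All steps in this derivation are correct.
The final answer f'(θ) = (1 - θ)*exp(-θ) is valid.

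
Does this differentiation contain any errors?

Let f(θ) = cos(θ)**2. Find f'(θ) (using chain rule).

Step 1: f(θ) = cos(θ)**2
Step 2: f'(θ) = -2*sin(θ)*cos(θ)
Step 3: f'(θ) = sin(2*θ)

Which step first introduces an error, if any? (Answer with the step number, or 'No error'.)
Step 3

Step 3 is incorrect due to a sign flip.
The step shows: sin(2*θ)
The correct value should be: -sin(2*θ)

Explanation: The sign of the whole expression was flipped: the term -sin(2*θ) was incorrectly written as sin(2*θ)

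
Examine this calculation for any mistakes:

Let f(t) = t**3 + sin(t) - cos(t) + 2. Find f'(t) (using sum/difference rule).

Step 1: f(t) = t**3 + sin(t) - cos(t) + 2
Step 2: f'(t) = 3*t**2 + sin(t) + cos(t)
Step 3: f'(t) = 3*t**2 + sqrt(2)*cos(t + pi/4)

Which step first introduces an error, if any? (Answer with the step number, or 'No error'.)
Step 3

Step 3 is incorrect due to a wrong trig function.
The step shows: 3*t**2 + sqrt(2)*cos(t + pi/4)
The correct value should be: 3*t**2 + sqrt(2)*sin(t + pi/4)

Explanation: sin(t + pi/4) was incorrectly written as cos(t + pi/4): the term sqrt(2)*sin(t + pi/4) was incorrectly written as sqrt(2)*cos(t + pi/4)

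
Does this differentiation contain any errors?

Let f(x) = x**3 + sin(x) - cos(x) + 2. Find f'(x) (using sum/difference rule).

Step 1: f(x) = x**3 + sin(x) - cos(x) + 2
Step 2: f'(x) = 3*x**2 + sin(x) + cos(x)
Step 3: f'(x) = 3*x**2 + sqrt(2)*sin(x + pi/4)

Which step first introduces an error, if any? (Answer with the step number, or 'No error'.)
No error

All steps in this derivation are correct.
The final answer f'(x) = 3*x**2 + sqrt(2)*sin(x + pi/4) is valid.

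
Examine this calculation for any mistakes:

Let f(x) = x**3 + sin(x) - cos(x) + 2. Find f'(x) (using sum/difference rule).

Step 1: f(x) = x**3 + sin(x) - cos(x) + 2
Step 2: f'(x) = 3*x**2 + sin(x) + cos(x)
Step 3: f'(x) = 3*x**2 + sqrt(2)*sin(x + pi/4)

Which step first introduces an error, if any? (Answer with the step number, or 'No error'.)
No error

All steps in this derivation are correct.
The final answer f'(x) = 3*x**2 + sqrt(2)*sin(x + pi/4) is valid.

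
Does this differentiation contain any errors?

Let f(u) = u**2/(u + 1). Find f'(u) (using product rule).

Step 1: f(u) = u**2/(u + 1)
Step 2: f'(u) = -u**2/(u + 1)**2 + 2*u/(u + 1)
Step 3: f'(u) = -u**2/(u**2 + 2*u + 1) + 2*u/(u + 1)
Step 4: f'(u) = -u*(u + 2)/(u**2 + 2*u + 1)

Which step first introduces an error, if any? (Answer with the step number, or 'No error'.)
Step 4

Step 4 is incorrect due to a sign flip.
The step shows: -u*(u + 2)/(u**2 + 2*u + 1)
The correct value should be: u*(u + 2)/(u**2 + 2*u + 1)

Explanation: The sign of the whole expression was flipped: the term u*(u + 2)/(u**2 + 2*u + 1) was incorrectly written as -u*(u + 2)/(u**2 + 2*u + 1)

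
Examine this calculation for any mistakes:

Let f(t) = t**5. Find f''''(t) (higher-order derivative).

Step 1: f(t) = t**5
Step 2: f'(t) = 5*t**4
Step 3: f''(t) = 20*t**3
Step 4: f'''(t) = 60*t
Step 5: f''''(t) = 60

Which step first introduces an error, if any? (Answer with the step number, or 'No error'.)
Step 4

Step 4 is incorrect due to a wrong exponent.
The step shows: 60*t
The correct value should be: 60*t**2

Explanation: The exponent 2 on t was incorrectly written as 1: the term 60*t**2 was incorrectly written as 60*t
The later steps are derived from this incorrect expression, so the error originates in Step 4.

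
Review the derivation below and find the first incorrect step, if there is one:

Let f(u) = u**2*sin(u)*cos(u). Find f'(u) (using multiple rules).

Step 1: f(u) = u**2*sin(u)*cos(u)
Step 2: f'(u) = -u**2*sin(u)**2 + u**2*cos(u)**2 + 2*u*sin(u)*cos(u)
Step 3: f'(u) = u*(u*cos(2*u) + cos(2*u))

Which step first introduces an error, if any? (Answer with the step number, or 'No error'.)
Step 3

Step 3 is incorrect due to a wrong trig function.
The step shows: u*(u*cos(2*u) + cos(2*u))
The correct value should be: u*(u*cos(2*u) + sin(2*u))

Explanation: sin(2*u) was incorrectly written as cos(2*u): the term u*(u*cos(2*u) + sin(2*u)) was incorrectly written as u*(u*cos(2*u) + cos(2*u))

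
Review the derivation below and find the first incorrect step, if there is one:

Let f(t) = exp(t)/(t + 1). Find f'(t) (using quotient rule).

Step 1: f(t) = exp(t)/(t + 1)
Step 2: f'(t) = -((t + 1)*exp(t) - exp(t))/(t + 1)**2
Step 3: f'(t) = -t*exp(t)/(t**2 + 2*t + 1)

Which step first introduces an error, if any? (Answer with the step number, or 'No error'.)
Step 2

Step 2 is incorrect due to a sign flip.
The step shows: -((t + 1)*exp(t) - exp(t))/(t + 1)**2
The correct value should be: ((t + 1)*exp(t) - exp(t))/(t + 1)**2

Explanation: The sign of the whole expression was flipped: the term ((t + 1)*exp(t) - exp(t))/(t + 1)**2 was incorrectly written as -((t + 1)*exp(t) - exp(t))/(t + 1)**2
The later steps are derived from this incorrect expression, so the error originates in Step 2.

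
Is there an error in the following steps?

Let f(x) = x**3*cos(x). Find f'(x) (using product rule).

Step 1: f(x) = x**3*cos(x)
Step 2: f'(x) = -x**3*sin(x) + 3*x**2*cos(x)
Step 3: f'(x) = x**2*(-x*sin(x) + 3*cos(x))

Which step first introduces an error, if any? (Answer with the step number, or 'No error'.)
No error

All steps in this derivation are correct.
The final answer f'(x) = x**2*(-x*sin(x) + 3*cos(x)) is valid.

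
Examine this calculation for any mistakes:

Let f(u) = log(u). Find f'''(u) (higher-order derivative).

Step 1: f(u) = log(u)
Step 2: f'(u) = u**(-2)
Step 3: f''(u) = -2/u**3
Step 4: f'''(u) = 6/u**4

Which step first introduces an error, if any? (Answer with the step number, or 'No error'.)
Step 2

Step 2 is incorrect due to a wrong exponent.
The step shows: u**(-2)
The correct value should be: 1/u

Explanation: The exponent -1 on u was incorrectly written as -2: the term 1/u was incorrectly written as u**(-2)
The later steps are derived from this incorrect expression, so the error originates in Step 2.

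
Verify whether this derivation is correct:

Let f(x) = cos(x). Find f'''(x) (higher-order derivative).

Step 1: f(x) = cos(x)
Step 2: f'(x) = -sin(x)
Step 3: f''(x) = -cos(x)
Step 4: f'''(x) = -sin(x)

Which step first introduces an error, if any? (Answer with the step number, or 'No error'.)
Step 4

Step 4 is incorrect due to a sign flip.
The step shows: -sin(x)
The correct value should be: sin(x)

Explanation: The sign of the whole expression was flipped: the term sin(x) was incorrectly written as -sin(x)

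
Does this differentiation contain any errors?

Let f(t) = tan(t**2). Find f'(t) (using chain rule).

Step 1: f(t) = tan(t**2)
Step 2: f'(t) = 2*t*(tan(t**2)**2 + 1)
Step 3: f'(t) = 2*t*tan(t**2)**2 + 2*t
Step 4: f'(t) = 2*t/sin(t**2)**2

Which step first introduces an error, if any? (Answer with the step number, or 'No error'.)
Step 4

Step 4 is incorrect due to a wrong trig function.
The step shows: 2*t/sin(t**2)**2
The correct value should be: 2*t/cos(t**2)**2

Explanation: cos(t**2) was incorrectly written as sin(t**2): the term 2*t/cos(t**2)**2 was incorrectly written as 2*t/sin(t**2)**2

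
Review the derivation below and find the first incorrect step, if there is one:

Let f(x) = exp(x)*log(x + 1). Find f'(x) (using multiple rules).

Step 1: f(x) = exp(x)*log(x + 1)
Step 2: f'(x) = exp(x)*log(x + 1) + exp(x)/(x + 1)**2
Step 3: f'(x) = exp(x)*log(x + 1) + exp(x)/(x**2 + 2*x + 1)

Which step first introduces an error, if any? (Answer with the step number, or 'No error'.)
Step 2

Step 2 is incorrect due to a wrong exponent.
The step shows: exp(x)*log(x + 1) + exp(x)/(x + 1)**2
The correct value should be: exp(x)*log(x + 1) + exp(x)/(x + 1)

Explanation: The exponent -1 on x + 1 was incorrectly written as -2: the term exp(x)/(x + 1) was incorrectly written as exp(x)/(x + 1)**2
The later steps are derived from this incorrect expression, so the error originates in Step 2.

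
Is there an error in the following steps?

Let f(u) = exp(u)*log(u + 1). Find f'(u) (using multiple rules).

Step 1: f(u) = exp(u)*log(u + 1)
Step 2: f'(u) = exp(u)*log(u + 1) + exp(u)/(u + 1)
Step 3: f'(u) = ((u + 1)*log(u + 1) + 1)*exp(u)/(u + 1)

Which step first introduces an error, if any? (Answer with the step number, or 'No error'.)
No error

All steps in this derivation are correct.
The final answer f'(u) = ((u + 1)*log(u + 1) + 1)*exp(u)/(u + 1) is valid.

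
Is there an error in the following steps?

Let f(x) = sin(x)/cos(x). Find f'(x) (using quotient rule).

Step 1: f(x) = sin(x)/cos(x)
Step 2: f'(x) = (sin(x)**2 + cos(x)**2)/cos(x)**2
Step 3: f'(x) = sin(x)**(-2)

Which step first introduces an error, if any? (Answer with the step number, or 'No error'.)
Step 3

Step 3 is incorrect due to a wrong trig function.
The step shows: sin(x)**(-2)
The correct value should be: cos(x)**(-2)

Explanation: cos(x) was incorrectly written as sin(x): the term cos(x)**(-2) was incorrectly written as sin(x)**(-2)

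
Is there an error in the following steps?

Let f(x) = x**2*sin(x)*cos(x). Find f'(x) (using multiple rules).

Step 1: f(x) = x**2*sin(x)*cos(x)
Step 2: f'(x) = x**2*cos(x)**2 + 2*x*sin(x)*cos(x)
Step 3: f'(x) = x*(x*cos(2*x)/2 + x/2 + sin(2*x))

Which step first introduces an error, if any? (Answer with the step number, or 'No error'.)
Step 2

Step 2 is incorrect due to a dropped term.
The step shows: x**2*cos(x)**2 + 2*x*sin(x)*cos(x)
The correct value should be: -x**2*sin(x)**2 + x**2*cos(x)**2 + 2*x*sin(x)*cos(x)

Explanation: A term was dropped: the term -x**2*sin(x)**2 was incorrectly omitted
The later steps are derived from this incorrect expression, so the error originates in Step 2.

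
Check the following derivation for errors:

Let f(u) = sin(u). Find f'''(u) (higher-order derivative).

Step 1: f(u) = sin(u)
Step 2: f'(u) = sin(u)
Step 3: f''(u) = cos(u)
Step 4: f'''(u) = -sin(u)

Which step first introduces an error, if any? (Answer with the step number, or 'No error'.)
Step 2

Step 2 is incorrect due to a wrong trig function.
The step shows: sin(u)
The correct value should be: cos(u)

Explanation: cos(u) was incorrectly written as sin(u): the term cos(u) was incorrectly written as sin(u)
The later steps are derived from this incorrect expression, so the error originates in Step 2.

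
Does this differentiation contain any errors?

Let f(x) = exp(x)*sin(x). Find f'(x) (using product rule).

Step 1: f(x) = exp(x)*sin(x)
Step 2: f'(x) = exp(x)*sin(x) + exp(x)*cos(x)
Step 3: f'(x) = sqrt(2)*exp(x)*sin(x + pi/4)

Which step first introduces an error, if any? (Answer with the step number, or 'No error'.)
No error

All steps in this derivation are correct.
The final answer f'(x) = sqrt(2)*exp(x)*sin(x + pi/4) is valid.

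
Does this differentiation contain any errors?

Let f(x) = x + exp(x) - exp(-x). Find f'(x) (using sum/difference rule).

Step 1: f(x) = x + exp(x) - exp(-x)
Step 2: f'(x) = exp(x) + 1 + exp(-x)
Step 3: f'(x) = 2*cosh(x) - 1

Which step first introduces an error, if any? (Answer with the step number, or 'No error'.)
Step 3

Step 3 is incorrect due to a sign flip.
The step shows: 2*cosh(x) - 1
The correct value should be: 2*cosh(x) + 1

Explanation: The sign of one term was flipped: the term 1 was incorrectly written as -1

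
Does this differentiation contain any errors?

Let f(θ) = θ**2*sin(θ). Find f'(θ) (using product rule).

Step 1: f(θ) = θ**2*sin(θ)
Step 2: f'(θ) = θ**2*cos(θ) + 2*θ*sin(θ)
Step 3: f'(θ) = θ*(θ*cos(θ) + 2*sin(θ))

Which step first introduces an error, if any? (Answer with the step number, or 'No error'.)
No error

All steps in this derivation are correct.
The final answer f'(θ) = θ*(θ*cos(θ) + 2*sin(θ)) is valid.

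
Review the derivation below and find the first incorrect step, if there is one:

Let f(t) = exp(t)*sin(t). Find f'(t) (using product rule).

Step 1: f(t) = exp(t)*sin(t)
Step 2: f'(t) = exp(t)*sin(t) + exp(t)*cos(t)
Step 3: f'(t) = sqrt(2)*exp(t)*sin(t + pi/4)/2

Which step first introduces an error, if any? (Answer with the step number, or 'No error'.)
Step 3

Step 3 is incorrect due to a wrong exponent.
The step shows: sqrt(2)*exp(t)*sin(t + pi/4)/2
The correct value should be: sqrt(2)*exp(t)*sin(t + pi/4)

Explanation: The exponent 1/2 on 2 was incorrectly written as -1/2: the term sqrt(2)*exp(t)*sin(t + pi/4) was incorrectly written as sqrt(2)*exp(t)*sin(t + pi/4)/2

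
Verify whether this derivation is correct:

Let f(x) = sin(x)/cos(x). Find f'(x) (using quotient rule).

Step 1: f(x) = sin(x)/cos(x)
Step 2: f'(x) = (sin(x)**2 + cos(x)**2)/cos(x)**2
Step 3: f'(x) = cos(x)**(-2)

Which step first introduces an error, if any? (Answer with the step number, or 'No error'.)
No error

All steps in this derivation are correct.
The final answer f'(x) = cos(x)**(-2) is valid.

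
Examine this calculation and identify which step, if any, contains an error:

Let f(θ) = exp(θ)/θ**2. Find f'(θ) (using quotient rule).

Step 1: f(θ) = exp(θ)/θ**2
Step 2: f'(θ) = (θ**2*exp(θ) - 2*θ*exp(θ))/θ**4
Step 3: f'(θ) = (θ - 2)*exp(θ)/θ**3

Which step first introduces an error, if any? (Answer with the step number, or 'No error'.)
No error

All steps in this derivation are correct.
The final answer f'(θ) = (θ - 2)*exp(θ)/θ**3 is valid.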